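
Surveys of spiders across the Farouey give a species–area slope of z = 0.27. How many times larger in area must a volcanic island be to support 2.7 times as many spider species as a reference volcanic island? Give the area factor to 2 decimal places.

39.60

(A₂/A₁)^0.27 = 2.7, so A₂/A₁ = 2.7^(1/0.27) = 2.7^3.704
ln(A₂/A₁) = ln 2.7 / 0.27 = 0.9933 / 0.27 = 3.6787
A₂/A₁ = e^3.6787 ≈ 39.6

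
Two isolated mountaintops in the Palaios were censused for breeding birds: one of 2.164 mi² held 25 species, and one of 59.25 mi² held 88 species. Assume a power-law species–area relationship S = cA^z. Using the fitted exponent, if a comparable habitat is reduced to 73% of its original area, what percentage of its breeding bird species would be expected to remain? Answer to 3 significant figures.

z = ln(88/25) / ln(59.25/2.164) = 1.2585 / 3.3098 = 0.3802
S_new/S_old = (A_new/A_old)^z = 0.73^0.3802 = exp(0.3802 × -0.3147) = 0.8872

88.7%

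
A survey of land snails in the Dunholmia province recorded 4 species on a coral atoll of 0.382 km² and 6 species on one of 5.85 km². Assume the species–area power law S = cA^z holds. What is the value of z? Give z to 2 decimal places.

Taking logs: ln S = ln c + z ln A, so z = (ln S₂ − ln S₁)/(ln A₂ − ln A₁).
z = ln(6/4) / ln(5.85/0.382) = ln(1.5) / ln(15.31) = 0.4055 / 2.7288 = 0.1486

0.15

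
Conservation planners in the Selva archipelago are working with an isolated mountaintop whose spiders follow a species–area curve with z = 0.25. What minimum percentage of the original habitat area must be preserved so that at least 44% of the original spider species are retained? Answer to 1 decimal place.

3.7%

Need (A_new/A_old)^0.25 = 0.44, so A_new/A_old = 0.44^(1/0.25) = 0.44^4
ln(A_new/A_old) = ln 0.44 / 0.25 = -0.8210 / 0.25 = -3.2839
A_new/A_old = e^-3.2839 ≈ 0.03748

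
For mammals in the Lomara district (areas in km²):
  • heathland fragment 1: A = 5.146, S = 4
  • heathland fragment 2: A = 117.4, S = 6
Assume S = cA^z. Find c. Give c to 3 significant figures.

z = ln(S₂/S₁) / ln(A₂/A₁) = ln(6/4) / ln(117.4/5.146) = 0.4055 / 3.1274 = 0.1297
c = S₁ / A₁^z = 4 / 5.146^0.1297 = 4 / 1.237 = 3.235

3.23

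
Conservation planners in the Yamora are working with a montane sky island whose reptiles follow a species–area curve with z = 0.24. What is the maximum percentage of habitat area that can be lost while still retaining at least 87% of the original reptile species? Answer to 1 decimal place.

Need (A_new/A_old)^0.24 = 0.87, so A_new/A_old = 0.87^(1/0.24) = 0.87^4.167
ln(A_new/A_old) = ln 0.87 / 0.24 = -0.1393 / 0.24 = -0.5803
A_new/A_old = e^-0.5803 ≈ 0.5598
Fraction that can be lost = 1 − 0.5598 = 0.4402

44.0%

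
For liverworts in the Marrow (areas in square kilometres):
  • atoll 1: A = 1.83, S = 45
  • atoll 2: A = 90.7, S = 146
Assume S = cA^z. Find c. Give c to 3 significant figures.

z = ln(S₂/S₁) / ln(A₂/A₁) = ln(146/45) / ln(90.7/1.83) = 1.1769 / 3.9032 = 0.3015
c = S₁ / A₁^z = 45 / 1.83^0.3015 = 45 / 1.2 = 37.5

37.5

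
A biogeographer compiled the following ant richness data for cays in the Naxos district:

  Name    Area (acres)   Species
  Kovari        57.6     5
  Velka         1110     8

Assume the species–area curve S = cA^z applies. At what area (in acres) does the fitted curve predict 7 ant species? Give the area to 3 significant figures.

479 acres

z = ln(8/5) / ln(1110/57.6) = 0.4700 / 2.9586 = 0.1589
c = 5 / 57.6^0.1589 = 5 / 1.904 = 2.626
A = (7/2.626)^(1/0.1589) ⇒ ln A = ln(2.666)/0.1589 = 6.1716
A = e^6.1716 ≈ 478.9 acres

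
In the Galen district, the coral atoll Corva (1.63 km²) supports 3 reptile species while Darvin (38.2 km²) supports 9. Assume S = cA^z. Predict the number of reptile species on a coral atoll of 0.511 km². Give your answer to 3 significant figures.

z = ln(9/3) / ln(38.2/1.63) = 1.0986 / 3.1543 = 0.3483
c = 3 / 1.63^0.3483 = 3 / 1.186 = 2.531
S₃ = 2.531 × 0.511^0.3483 = 2.531 × 0.7915 ≈ 2.003

2.00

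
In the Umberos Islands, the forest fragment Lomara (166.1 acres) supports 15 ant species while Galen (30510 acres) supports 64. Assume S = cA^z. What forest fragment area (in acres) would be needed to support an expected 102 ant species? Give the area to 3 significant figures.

163000 acres

z = ln(64/15) / ln(30510/166.1) = 1.4508 / 5.2132 = 0.2783
c = 15 / 166.1^0.2783 = 15 / 4.149 = 3.615
A = (102/3.615)^(1/0.2783) ⇒ ln A = ln(28.21)/0.2783 = 12.0006
A = e^12.0006 ≈ 162851 acres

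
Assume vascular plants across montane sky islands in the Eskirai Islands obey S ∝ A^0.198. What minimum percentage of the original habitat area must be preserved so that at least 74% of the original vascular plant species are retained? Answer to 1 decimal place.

Need (A_new/A_old)^0.198 = 0.74, so A_new/A_old = 0.74^(1/0.198) = 0.74^5.051
ln(A_new/A_old) = ln 0.74 / 0.198 = -0.3011 / 0.198 = -1.5207
A_new/A_old = e^-1.5207 ≈ 0.2186

21.9%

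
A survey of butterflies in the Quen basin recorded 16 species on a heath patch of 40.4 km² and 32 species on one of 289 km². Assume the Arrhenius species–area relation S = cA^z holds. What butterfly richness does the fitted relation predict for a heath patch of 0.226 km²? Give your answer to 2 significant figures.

z = ln(32/16) / ln(289/40.4) = 0.6931 / 1.9676 = 0.3523
c = 16 / 40.4^0.3523 = 16 / 3.68 = 4.347
S₃ = 4.347 × 0.226^0.3523 = 4.347 × 0.5922 ≈ 2.574

2.6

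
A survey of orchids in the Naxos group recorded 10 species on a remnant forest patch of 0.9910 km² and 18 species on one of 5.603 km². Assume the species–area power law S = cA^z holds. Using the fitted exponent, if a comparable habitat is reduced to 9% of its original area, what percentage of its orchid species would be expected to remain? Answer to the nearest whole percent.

z = ln(18/10) / ln(5.603/0.991) = 0.5878 / 1.7323 = 0.3393
S_new/S_old = (A_new/A_old)^z = 0.09^0.3393 = exp(0.3393 × -2.4079) = 0.4417

44%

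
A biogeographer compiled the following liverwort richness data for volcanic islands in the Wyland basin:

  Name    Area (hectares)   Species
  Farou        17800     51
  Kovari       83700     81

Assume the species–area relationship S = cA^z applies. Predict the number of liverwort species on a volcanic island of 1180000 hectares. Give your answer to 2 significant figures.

z = ln(81/51) / ln(83700/17800) = 0.4626 / 1.5480 = 0.2988
c = 51 / 17800^0.2988 = 51 / 18.63 = 2.738
S₃ = 2.738 × 1180000^0.2988 = 2.738 × 65.25 ≈ 178.6

180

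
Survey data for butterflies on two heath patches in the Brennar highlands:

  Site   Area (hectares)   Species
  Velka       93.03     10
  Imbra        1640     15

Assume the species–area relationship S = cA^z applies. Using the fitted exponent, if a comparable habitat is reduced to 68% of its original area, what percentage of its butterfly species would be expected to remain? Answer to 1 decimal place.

z = ln(15/10) / ln(1640/93.03) = 0.4055 / 2.8695 = 0.1413
S_new/S_old = (A_new/A_old)^z = 0.68^0.1413 = exp(0.1413 × -0.3857) = 0.947

94.7%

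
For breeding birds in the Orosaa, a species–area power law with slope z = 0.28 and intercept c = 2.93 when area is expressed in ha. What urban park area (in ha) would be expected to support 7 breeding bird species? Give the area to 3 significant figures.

22.4 ha

7 = 2.93 × A^0.28  ⇒  A^0.28 = 7/2.93 = 2.389
ln A = ln(2.389) / 0.28 = 0.8709 / 0.28 = 3.1104
A = e^3.1104 ≈ 22.43 ha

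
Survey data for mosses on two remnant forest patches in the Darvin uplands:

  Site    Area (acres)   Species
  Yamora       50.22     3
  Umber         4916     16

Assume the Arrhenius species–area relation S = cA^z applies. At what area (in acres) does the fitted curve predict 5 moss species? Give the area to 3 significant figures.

z = ln(16/3) / ln(4916/50.22) = 1.6740 / 4.5838 = 0.3652
c = 3 / 50.22^0.3652 = 3 / 4.18 = 0.7178
A = (5/0.7178)^(1/0.3652) ⇒ ln A = ln(6.966)/0.3652 = 5.3152
A = e^5.3152 ≈ 203.4 acres

203 acres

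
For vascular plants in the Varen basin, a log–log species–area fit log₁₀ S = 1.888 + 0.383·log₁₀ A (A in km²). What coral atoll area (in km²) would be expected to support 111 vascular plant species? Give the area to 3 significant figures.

2.57 km²

111 = 77.27 × A^0.383  ⇒  A^0.383 = 111/77.27 = 1.437
ln A = ln(1.437) / 0.383 = 0.3622 / 0.383 = 0.9458
A = e^0.9458 ≈ 2.575 km²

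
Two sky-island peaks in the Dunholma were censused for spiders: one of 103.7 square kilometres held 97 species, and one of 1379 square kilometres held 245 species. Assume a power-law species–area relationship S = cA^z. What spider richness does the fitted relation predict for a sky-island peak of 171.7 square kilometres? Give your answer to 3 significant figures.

z = ln(245/97) / ln(1379/103.7) = 0.9265 / 2.5876 = 0.3581
c = 97 / 103.7^0.3581 = 97 / 5.27 = 18.41
S₃ = 18.41 × 171.7^0.3581 = 18.41 × 6.313 ≈ 116.2

116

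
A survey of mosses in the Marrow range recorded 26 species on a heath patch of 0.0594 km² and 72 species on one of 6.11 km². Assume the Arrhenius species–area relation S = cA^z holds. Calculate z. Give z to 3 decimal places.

0.220

Taking logs: ln S = ln c + z ln A, so z = (ln S₂ − ln S₁)/(ln A₂ − ln A₁).
z = ln(72/26) / ln(6.11/0.0594) = ln(2.769) / ln(102.9) = 1.0186 / 4.6334 = 0.2198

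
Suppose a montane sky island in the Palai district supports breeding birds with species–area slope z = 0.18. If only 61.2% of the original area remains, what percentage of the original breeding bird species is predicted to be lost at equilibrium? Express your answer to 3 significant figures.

S_new/S_old = (A_new/A_old)^z = 0.612^0.18
= exp(0.18 × ln 0.612) = exp(0.18 × -0.4910) = exp(-0.0884) ≈ 0.9154
Fraction lost = 1 − 0.9154 = 0.08459

8.46%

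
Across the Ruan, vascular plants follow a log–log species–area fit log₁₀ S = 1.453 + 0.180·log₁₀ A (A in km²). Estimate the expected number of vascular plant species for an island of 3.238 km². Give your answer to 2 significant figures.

S = 28.38 × 3.238^0.18
ln S = ln 28.38 + 0.18 × ln 3.238 = 3.3457 + 0.18 × 1.1750 = 3.5571
S = e^3.5571 ≈ 35.06

35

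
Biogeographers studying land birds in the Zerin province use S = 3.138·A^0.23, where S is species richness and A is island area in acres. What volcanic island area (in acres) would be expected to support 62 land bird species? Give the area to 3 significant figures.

430000 acres

62 = 3.138 × A^0.23  ⇒  A^0.23 = 62/3.138 = 19.76
ln A = ln(19.76) / 0.23 = 2.9835 / 0.23 = 12.9720
A = e^12.9720 ≈ 430177 acres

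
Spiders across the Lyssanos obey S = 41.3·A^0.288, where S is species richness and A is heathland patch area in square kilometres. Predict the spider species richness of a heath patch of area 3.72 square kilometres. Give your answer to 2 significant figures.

S = 41.3 × 3.72^0.288
ln S = ln 41.3 + 0.288 × ln 3.72 = 3.7209 + 0.288 × 1.3137 = 4.0992
S = e^4.0992 ≈ 60.29

60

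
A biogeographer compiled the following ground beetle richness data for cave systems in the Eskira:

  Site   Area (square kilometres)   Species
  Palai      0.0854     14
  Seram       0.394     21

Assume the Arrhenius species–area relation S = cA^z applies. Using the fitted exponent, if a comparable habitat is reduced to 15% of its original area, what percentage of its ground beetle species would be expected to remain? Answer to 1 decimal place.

z = ln(21/14) / ln(0.394/0.0854) = 0.4055 / 1.5290 = 0.2652
S_new/S_old = (A_new/A_old)^z = 0.15^0.2652 = exp(0.2652 × -1.8971) = 0.6047

60.5%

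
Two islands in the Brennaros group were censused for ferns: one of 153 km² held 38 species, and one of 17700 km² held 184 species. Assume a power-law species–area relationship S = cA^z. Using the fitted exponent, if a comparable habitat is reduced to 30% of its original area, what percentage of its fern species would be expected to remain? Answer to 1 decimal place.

z = ln(184/38) / ln(17700/153) = 1.5773 / 4.7509 = 0.3320
S_new/S_old = (A_new/A_old)^z = 0.3^0.3320 = exp(0.3320 × -1.2040) = 0.6705

67.0%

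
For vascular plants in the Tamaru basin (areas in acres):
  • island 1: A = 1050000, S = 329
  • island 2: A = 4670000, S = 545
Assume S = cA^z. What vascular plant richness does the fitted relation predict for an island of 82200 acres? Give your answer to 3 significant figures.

139

z = ln(545/329) / ln(4670000/1050000) = 0.5047 / 1.4924 = 0.3382
c = 329 / 1050000^0.3382 = 329 / 108.7 = 3.025
S₃ = 3.025 × 82200^0.3382 = 3.025 × 45.95 ≈ 139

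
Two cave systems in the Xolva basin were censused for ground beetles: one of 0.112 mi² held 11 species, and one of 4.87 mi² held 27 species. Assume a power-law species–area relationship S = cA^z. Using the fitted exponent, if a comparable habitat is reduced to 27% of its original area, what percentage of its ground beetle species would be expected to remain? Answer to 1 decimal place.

73.2%

z = ln(27/11) / ln(4.87/0.112) = 0.8979 / 3.7724 = 0.2380
S_new/S_old = (A_new/A_old)^z = 0.27^0.2380 = exp(0.2380 × -1.3093) = 0.7322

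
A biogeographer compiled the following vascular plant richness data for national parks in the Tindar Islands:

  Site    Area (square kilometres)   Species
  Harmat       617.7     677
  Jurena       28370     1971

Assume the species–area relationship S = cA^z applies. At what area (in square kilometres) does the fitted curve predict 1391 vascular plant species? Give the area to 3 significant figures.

z = ln(1971/677) / ln(28370/617.7) = 1.0686 / 3.8271 = 0.2792
c = 677 / 617.7^0.2792 = 677 / 6.015 = 112.5
A = (1391/112.5)^(1/0.2792) ⇒ ln A = ln(12.36)/0.2792 = 9.0049
A = e^9.0049 ≈ 8143 square kilometres

8140 square kilometres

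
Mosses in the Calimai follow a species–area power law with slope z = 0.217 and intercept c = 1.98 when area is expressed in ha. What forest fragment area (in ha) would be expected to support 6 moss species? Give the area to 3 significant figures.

6 = 1.98 × A^0.217  ⇒  A^0.217 = 6/1.98 = 3.03
ln A = ln(3.03) / 0.217 = 1.1087 / 0.217 = 5.1090
A = e^5.1090 ≈ 165.5 ha

166 ha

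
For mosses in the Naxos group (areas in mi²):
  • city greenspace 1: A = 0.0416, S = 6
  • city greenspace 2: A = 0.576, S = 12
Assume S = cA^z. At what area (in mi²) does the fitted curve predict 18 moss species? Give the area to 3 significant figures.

2.68 mi²

z = ln(12/6) / ln(0.576/0.0416) = 0.6931 / 2.6280 = 0.2638
c = 6 / 0.0416^0.2638 = 6 / 0.4323 = 13.88
A = (18/13.88)^(1/0.2638) ⇒ ln A = ln(1.297)/0.2638 = 0.9856
A = e^0.9856 ≈ 2.68 mi²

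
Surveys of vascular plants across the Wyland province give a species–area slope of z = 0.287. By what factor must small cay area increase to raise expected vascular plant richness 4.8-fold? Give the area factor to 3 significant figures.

(A₂/A₁)^0.287 = 4.8, so A₂/A₁ = 4.8^(1/0.287) = 4.8^3.484
ln(A₂/A₁) = ln 4.8 / 0.287 = 1.5686 / 0.287 = 5.4656
A₂/A₁ = e^5.4656 ≈ 236.4

236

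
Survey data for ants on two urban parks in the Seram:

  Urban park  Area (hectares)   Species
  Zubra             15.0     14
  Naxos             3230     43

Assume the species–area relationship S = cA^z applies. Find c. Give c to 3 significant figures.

7.95

z = ln(S₂/S₁) / ln(A₂/A₁) = ln(43/14) / ln(3230/15) = 1.1221 / 5.3722 = 0.2089
c = S₁ / A₁^z = 14 / 15^0.2089 = 14 / 1.761 = 7.952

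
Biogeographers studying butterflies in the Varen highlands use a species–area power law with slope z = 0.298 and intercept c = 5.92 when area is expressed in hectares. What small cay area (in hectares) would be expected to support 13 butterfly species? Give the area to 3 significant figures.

14.0 hectares

13 = 5.92 × A^0.298  ⇒  A^0.298 = 13/5.92 = 2.196
ln A = ln(2.196) / 0.298 = 0.7866 / 0.298 = 2.6396
A = e^2.6396 ≈ 14.01 hectares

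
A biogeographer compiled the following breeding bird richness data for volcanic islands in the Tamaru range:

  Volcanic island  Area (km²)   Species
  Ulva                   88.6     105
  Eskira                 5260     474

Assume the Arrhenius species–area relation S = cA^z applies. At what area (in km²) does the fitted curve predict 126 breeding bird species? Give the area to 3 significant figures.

z = ln(474/105) / ln(5260/88.6) = 1.5072 / 4.0838 = 0.3691
c = 105 / 88.6^0.3691 = 105 / 5.233 = 20.06
A = (126/20.06)^(1/0.3691) ⇒ ln A = ln(6.28)/0.3691 = 4.9781
A = e^4.9781 ≈ 145.2 km²

145 km²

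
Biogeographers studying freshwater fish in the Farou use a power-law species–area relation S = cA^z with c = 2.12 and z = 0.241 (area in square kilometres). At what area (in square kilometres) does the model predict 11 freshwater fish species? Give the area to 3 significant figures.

11 = 2.12 × A^0.241  ⇒  A^0.241 = 11/2.12 = 5.189
ln A = ln(5.189) / 0.241 = 1.6465 / 0.241 = 6.8319
A = e^6.8319 ≈ 926.9 square kilometres

927 square kilometres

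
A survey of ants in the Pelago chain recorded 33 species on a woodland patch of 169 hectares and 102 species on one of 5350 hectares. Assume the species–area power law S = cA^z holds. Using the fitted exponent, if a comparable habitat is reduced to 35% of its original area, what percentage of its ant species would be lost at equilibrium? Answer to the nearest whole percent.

29%

z = ln(102/33) / ln(5350/169) = 1.1285 / 3.4550 = 0.3266
S_new/S_old = (A_new/A_old)^z = 0.35^0.3266 = exp(0.3266 × -1.0498) = 0.7097
Fraction lost = 1 − 0.7097 = 0.2903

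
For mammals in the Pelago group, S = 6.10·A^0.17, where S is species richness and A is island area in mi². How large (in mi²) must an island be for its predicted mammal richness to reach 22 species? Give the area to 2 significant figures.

22 = 6.1 × A^0.17  ⇒  A^0.17 = 22/6.1 = 3.607
ln A = ln(3.607) / 0.17 = 1.2828 / 0.17 = 7.5456
A = e^7.5456 ≈ 1892 mi²

1900 mi²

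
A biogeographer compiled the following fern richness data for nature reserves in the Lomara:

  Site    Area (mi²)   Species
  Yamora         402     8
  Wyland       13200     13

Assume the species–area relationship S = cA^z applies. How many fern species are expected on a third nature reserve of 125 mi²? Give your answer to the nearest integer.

7

z = ln(13/8) / ln(13200/402) = 0.4855 / 3.4915 = 0.1391
c = 8 / 402^0.1391 = 8 / 2.302 = 3.475
S₃ = 3.475 × 125^0.1391 = 3.475 × 1.957 ≈ 6.801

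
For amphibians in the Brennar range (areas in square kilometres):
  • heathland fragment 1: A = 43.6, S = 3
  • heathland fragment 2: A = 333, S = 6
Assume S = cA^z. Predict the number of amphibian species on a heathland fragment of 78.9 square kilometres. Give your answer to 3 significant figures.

3.67

z = ln(6/3) / ln(333/43.6) = 0.6931 / 2.0331 = 0.3409
c = 3 / 43.6^0.3409 = 3 / 3.622 = 0.8283
S₃ = 0.8283 × 78.9^0.3409 = 0.8283 × 4.434 ≈ 3.672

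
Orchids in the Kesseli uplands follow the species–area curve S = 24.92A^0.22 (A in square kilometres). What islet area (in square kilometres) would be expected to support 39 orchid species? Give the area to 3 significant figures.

39 = 24.92 × A^0.22  ⇒  A^0.22 = 39/24.92 = 1.565
ln A = ln(1.565) / 0.22 = 0.4479 / 0.22 = 2.0359
A = e^2.0359 ≈ 7.659 square kilometres

7.66 square kilometres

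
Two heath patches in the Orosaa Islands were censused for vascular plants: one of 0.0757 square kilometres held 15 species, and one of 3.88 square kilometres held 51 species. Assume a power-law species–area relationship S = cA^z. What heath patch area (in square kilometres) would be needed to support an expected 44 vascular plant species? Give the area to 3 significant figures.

2.41 square kilometres

z = ln(51/15) / ln(3.88/0.0757) = 1.2238 / 3.9368 = 0.3109
c = 15 / 0.0757^0.3109 = 15 / 0.4483 = 33.46
A = (44/33.46)^(1/0.3109) ⇒ ln A = ln(1.315)/0.3109 = 0.8809
A = e^0.8809 ≈ 2.413 square kilometres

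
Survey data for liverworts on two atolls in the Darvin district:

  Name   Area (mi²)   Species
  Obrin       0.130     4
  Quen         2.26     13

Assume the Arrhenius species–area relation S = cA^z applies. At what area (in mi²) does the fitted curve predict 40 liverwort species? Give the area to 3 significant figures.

z = ln(13/4) / ln(2.26/0.13) = 1.1787 / 2.8556 = 0.4128
c = 4 / 0.13^0.4128 = 4 / 0.4308 = 9.285
A = (40/9.285)^(1/0.4128) ⇒ ln A = ln(4.308)/0.4128 = 3.5384
A = e^3.5384 ≈ 34.41 mi²

34.4 mi²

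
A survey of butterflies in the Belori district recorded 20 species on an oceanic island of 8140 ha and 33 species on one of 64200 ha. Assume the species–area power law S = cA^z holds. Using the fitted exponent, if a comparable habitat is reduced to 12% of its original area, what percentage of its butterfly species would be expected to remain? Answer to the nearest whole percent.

z = ln(33/20) / ln(64200/8140) = 0.5008 / 2.0652 = 0.2425
S_new/S_old = (A_new/A_old)^z = 0.12^0.2425 = exp(0.2425 × -2.1203) = 0.598

60%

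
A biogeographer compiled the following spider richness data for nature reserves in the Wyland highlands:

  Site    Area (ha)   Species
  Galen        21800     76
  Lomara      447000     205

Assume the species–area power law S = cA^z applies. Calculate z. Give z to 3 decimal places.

0.328

Taking logs: ln S = ln c + z ln A, so z = (ln S₂ − ln S₁)/(ln A₂ − ln A₁).
z = ln(205/76) / ln(447000/21800) = ln(2.697) / ln(20.5) = 0.9923 / 3.0206 = 0.3285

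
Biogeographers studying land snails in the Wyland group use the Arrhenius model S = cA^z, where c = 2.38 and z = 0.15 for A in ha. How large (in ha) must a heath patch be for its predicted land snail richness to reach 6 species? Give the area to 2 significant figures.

480 ha

6 = 2.38 × A^0.15  ⇒  A^0.15 = 6/2.38 = 2.521
ln A = ln(2.521) / 0.15 = 0.9247 / 0.15 = 6.1644
A = e^6.1644 ≈ 475.5 ha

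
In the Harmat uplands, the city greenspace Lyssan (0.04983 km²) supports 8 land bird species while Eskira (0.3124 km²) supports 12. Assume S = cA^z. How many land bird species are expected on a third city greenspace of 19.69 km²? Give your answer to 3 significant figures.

30.0

z = ln(12/8) / ln(0.3124/0.04983) = 0.4055 / 1.8357 = 0.2209
c = 8 / 0.04983^0.2209 = 8 / 0.5156 = 15.52
S₃ = 15.52 × 19.69^0.2209 = 15.52 × 1.931 ≈ 29.97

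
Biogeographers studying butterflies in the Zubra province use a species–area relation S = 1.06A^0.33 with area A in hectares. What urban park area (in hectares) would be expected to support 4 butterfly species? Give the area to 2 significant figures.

56 hectares

4 = 1.06 × A^0.33  ⇒  A^0.33 = 4/1.06 = 3.774
ln A = ln(3.774) / 0.33 = 1.3280 / 0.33 = 4.0243
A = e^4.0243 ≈ 55.94 hectares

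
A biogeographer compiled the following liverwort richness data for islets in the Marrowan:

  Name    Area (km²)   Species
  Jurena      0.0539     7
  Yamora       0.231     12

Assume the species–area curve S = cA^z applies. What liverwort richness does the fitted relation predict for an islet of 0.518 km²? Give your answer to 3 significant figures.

z = ln(12/7) / ln(0.231/0.0539) = 0.5390 / 1.4553 = 0.3704
c = 7 / 0.0539^0.3704 = 7 / 0.339 = 20.65
S₃ = 20.65 × 0.518^0.3704 = 20.65 × 0.7838 ≈ 16.18

16.2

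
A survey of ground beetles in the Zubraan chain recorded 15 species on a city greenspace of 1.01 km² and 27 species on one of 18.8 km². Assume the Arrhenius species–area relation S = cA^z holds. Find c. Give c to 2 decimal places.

z = ln(S₂/S₁) / ln(A₂/A₁) = ln(27/15) / ln(18.8/1.01) = 0.5878 / 2.9239 = 0.2010
c = S₁ / A₁^z = 15 / 1.01^0.2010 = 15 / 1.002 = 14.97

14.97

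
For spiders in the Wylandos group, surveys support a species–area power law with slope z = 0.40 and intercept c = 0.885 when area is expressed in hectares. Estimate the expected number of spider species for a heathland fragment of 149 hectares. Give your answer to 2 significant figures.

S = 0.885 × 149^0.4
ln S = ln 0.885 + 0.4 × ln 149 = -0.1222 + 0.4 × 5.0039 = 1.8794
S = e^1.8794 ≈ 6.55

6.5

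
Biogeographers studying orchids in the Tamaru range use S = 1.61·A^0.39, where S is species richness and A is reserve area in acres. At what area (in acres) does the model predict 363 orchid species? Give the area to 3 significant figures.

1080000 acres

363 = 1.61 × A^0.39  ⇒  A^0.39 = 363/1.61 = 225.5
ln A = ln(225.5) / 0.39 = 5.4182 / 0.39 = 13.8927
A = e^13.8927 ≈ 1080290 acres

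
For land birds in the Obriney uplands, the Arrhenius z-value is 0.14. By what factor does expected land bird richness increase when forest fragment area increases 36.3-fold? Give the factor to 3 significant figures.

S₂/S₁ = (A₂/A₁)^z = 36.3^0.14
ln(S₂/S₁) = 0.14 × ln 36.3 = 0.14 × 3.5918 = 0.5029
S₂/S₁ = e^0.5029 ≈ 1.653

1.65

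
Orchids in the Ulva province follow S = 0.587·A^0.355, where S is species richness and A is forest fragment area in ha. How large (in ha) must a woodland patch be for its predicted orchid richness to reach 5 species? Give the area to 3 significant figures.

5 = 0.587 × A^0.355  ⇒  A^0.355 = 5/0.587 = 8.518
ln A = ln(8.518) / 0.355 = 2.1422 / 0.355 = 6.0343
A = e^6.0343 ≈ 417.5 ha

417 ha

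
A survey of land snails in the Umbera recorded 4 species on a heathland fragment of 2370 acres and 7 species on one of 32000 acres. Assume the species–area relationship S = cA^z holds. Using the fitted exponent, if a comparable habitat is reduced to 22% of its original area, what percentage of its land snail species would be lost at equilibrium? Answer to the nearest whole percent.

z = ln(7/4) / ln(32000/2370) = 0.5596 / 2.6028 = 0.2150
S_new/S_old = (A_new/A_old)^z = 0.22^0.2150 = exp(0.2150 × -1.5141) = 0.7221
Fraction lost = 1 − 0.7221 = 0.2779

28%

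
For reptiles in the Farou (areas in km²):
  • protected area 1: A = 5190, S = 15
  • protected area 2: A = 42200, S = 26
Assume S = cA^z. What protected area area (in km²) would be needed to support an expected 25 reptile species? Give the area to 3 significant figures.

z = ln(26/15) / ln(42200/5190) = 0.5500 / 2.0957 = 0.2625
c = 15 / 5190^0.2625 = 15 / 9.443 = 1.588
A = (25/1.588)^(1/0.2625) ⇒ ln A = ln(15.74)/0.2625 = 10.5007
A = e^10.5007 ≈ 36343 km²

36300 km²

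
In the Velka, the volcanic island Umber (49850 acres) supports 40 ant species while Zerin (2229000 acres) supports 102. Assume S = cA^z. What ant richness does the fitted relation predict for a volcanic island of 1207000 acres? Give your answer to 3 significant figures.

z = ln(102/40) / ln(2229000/49850) = 0.9361 / 3.8003 = 0.2463
c = 40 / 49850^0.2463 = 40 / 14.36 = 2.786
S₃ = 2.786 × 1207000^0.2463 = 2.786 × 31.48 ≈ 87.7

87.7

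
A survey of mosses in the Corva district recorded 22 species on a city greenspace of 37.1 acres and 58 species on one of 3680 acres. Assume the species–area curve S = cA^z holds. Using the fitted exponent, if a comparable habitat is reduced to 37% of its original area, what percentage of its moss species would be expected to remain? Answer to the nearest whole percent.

81%

z = ln(58/22) / ln(3680/37.1) = 0.9694 / 4.5971 = 0.2109
S_new/S_old = (A_new/A_old)^z = 0.37^0.2109 = exp(0.2109 × -0.9943) = 0.8109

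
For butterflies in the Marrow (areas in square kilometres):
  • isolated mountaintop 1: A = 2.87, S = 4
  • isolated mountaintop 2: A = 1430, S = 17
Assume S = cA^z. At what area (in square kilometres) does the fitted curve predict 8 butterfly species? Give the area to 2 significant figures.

56 square kilometres

z = ln(17/4) / ln(1430/2.87) = 1.4469 / 6.2111 = 0.2330
c = 4 / 2.87^0.2330 = 4 / 1.278 = 3.129
A = (8/3.129)^(1/0.2330) ⇒ ln A = ln(2.557)/0.2330 = 4.0298
A = e^4.0298 ≈ 56.25 square kilometres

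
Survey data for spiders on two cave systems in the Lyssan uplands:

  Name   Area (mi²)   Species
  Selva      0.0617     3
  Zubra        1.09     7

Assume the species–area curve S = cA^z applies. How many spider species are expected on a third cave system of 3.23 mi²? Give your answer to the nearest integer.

z = ln(7/3) / ln(1.09/0.0617) = 0.8473 / 2.8716 = 0.2951
c = 3 / 0.0617^0.2951 = 3 / 0.4396 = 6.824
S₃ = 6.824 × 3.23^0.2951 = 6.824 × 1.413 ≈ 9.645

10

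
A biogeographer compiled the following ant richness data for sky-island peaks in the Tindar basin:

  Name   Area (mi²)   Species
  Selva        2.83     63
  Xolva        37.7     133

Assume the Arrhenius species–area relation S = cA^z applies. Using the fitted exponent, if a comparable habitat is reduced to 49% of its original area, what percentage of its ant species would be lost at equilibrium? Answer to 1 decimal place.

18.6%

z = ln(133/63) / ln(37.7/2.83) = 0.7472 / 2.5894 = 0.2886
S_new/S_old = (A_new/A_old)^z = 0.49^0.2886 = exp(0.2886 × -0.7133) = 0.814
Fraction lost = 1 − 0.814 = 0.186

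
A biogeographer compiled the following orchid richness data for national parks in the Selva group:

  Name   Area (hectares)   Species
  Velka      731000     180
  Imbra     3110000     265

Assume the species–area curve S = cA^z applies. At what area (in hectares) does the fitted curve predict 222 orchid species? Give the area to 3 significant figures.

z = ln(265/180) / ln(3110000/731000) = 0.3868 / 1.4480 = 0.2671
c = 180 / 731000^0.2671 = 180 / 36.84 = 4.886
A = (222/4.886)^(1/0.2671) ⇒ ln A = ln(45.44)/0.2671 = 14.2873
A = e^14.2873 ≈ 1602861 hectares

1600000 hectares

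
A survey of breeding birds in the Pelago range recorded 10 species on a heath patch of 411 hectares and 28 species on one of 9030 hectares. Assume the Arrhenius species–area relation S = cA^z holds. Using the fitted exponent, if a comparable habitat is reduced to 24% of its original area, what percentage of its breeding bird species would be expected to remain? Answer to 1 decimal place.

62.2%

z = ln(28/10) / ln(9030/411) = 1.0296 / 3.0897 = 0.3332
S_new/S_old = (A_new/A_old)^z = 0.24^0.3332 = exp(0.3332 × -1.4271) = 0.6215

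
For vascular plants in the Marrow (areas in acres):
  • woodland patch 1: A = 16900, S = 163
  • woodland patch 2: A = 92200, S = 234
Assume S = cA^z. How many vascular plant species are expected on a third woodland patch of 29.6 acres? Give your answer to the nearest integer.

z = ln(234/163) / ln(92200/16900) = 0.3616 / 1.6966 = 0.2131
c = 163 / 16900^0.2131 = 163 / 7.962 = 20.47
S₃ = 20.47 × 29.6^0.2131 = 20.47 × 2.058 ≈ 42.14

42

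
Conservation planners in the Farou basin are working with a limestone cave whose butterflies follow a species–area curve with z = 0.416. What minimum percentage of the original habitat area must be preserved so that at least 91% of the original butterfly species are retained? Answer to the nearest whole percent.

80%

Need (A_new/A_old)^0.416 = 0.91, so A_new/A_old = 0.91^(1/0.416) = 0.91^2.404
ln(A_new/A_old) = ln 0.91 / 0.416 = -0.0943 / 0.416 = -0.2267
A_new/A_old = e^-0.2267 ≈ 0.7972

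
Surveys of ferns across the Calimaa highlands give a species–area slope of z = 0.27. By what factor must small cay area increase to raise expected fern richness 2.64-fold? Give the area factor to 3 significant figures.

36.4

(A₂/A₁)^0.27 = 2.64, so A₂/A₁ = 2.64^(1/0.27) = 2.64^3.704
ln(A₂/A₁) = ln 2.64 / 0.27 = 0.9708 / 0.27 = 3.5955
A₂/A₁ = e^3.5955 ≈ 36.43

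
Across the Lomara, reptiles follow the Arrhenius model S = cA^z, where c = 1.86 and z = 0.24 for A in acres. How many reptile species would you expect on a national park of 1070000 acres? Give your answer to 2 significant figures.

S = 1.86 × 1070000^0.24 = 1.86 × 27.99 ≈ 52.07

52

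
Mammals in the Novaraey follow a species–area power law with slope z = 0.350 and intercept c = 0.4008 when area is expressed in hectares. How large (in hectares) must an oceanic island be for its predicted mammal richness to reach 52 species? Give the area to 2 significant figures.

52 = 0.4008 × A^0.35  ⇒  A^0.35 = 52/0.4008 = 129.7
ln A = ln(129.7) / 0.35 = 4.8655 / 0.35 = 13.9015
A = e^13.9015 ≈ 1089830 hectares

1100000 hectares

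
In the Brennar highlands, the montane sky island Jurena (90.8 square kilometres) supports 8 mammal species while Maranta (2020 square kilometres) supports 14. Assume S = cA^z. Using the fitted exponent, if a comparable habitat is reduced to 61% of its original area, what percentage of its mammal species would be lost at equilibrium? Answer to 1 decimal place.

8.5%

z = ln(14/8) / ln(2020/90.8) = 0.5596 / 3.1022 = 0.1804
S_new/S_old = (A_new/A_old)^z = 0.61^0.1804 = exp(0.1804 × -0.4943) = 0.9147
Fraction lost = 1 − 0.9147 = 0.08531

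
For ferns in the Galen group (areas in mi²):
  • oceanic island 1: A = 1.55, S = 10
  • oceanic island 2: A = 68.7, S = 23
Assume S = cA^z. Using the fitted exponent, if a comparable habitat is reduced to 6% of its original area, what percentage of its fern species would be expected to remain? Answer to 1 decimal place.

z = ln(23/10) / ln(68.7/1.55) = 0.8329 / 3.7915 = 0.2197
S_new/S_old = (A_new/A_old)^z = 0.06^0.2197 = exp(0.2197 × -2.8134) = 0.539

53.9%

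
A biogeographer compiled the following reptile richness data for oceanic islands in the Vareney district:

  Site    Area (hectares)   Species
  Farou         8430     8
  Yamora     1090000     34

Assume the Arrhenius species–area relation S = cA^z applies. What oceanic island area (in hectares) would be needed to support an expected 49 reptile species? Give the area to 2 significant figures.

3700000 hectares

z = ln(34/8) / ln(1090000/8430) = 1.4469 / 4.8621 = 0.2976
c = 8 / 8430^0.2976 = 8 / 14.73 = 0.543
A = (49/0.543)^(1/0.2976) ⇒ ln A = ln(90.24)/0.2976 = 15.1298
A = e^15.1298 ≈ 3721943 hectares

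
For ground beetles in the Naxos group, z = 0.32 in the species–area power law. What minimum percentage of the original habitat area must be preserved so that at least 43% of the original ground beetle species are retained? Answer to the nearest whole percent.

7%

Need (A_new/A_old)^0.32 = 0.43, so A_new/A_old = 0.43^(1/0.32) = 0.43^3.125
ln(A_new/A_old) = ln 0.43 / 0.32 = -0.8440 / 0.32 = -2.6374
A_new/A_old = e^-2.6374 ≈ 0.07155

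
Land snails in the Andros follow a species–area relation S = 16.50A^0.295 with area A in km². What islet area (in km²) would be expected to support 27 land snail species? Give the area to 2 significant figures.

27 = 16.5 × A^0.295  ⇒  A^0.295 = 27/16.5 = 1.636
ln A = ln(1.636) / 0.295 = 0.4925 / 0.295 = 1.6694
A = e^1.6694 ≈ 5.309 km²

5.3 km²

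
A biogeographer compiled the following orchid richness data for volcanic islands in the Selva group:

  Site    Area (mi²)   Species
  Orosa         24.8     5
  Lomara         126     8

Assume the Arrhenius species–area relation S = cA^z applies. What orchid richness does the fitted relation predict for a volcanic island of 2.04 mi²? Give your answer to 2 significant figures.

2.4

z = ln(8/5) / ln(126/24.8) = 0.4700 / 1.6254 = 0.2892
c = 5 / 24.8^0.2892 = 5 / 2.531 = 1.976
S₃ = 1.976 × 2.04^0.2892 = 1.976 × 1.229 ≈ 2.428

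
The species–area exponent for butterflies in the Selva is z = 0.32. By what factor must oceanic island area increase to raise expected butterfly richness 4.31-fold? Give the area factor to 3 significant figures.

96.1

(A₂/A₁)^0.32 = 4.31, so A₂/A₁ = 4.31^(1/0.32) = 4.31^3.125
ln(A₂/A₁) = ln 4.31 / 0.32 = 1.4609 / 0.32 = 4.5654
A₂/A₁ = e^4.5654 ≈ 96.1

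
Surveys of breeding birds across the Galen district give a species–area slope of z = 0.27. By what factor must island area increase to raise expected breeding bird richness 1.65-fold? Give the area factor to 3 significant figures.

6.39

(A₂/A₁)^0.27 = 1.65, so A₂/A₁ = 1.65^(1/0.27) = 1.65^3.704
ln(A₂/A₁) = ln 1.65 / 0.27 = 0.5008 / 0.27 = 1.8547
A₂/A₁ = e^1.8547 ≈ 6.39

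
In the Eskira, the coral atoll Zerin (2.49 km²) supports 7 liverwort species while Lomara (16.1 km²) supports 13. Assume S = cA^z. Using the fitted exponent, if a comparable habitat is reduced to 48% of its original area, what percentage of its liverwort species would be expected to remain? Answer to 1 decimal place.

z = ln(13/7) / ln(16.1/2.49) = 0.6190 / 1.8665 = 0.3317
S_new/S_old = (A_new/A_old)^z = 0.48^0.3317 = exp(0.3317 × -0.7340) = 0.7839

78.4%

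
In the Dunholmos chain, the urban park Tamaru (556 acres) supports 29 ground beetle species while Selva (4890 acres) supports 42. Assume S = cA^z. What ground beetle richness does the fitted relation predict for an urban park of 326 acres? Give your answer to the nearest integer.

z = ln(42/29) / ln(4890/556) = 0.3704 / 2.1742 = 0.1704
c = 29 / 556^0.1704 = 29 / 2.935 = 9.88
S₃ = 9.88 × 326^0.1704 = 9.88 × 2.68 ≈ 26.48

26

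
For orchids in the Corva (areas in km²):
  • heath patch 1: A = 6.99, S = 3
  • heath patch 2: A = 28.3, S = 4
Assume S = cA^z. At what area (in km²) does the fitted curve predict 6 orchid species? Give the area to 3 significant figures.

203 km²

z = ln(4/3) / ln(28.3/6.99) = 0.2877 / 1.3984 = 0.2057
c = 3 / 6.99^0.2057 = 3 / 1.492 = 2.011
A = (6/2.011)^(1/0.2057) ⇒ ln A = ln(2.984)/0.2057 = 5.3138
A = e^5.3138 ≈ 203.1 km²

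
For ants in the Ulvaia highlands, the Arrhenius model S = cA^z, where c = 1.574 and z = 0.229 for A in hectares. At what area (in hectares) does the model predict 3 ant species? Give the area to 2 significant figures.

3 = 1.574 × A^0.229  ⇒  A^0.229 = 3/1.574 = 1.906
ln A = ln(1.906) / 0.229 = 0.6450 / 0.229 = 2.8166
A = e^2.8166 ≈ 16.72 hectares

17 hectares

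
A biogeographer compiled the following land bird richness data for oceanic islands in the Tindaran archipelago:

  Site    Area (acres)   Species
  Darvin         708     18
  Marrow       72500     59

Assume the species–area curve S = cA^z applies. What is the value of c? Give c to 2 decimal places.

3.34

z = ln(S₂/S₁) / ln(A₂/A₁) = ln(59/18) / ln(72500/708) = 1.1872 / 4.6289 = 0.2565
c = S₁ / A₁^z = 18 / 708^0.2565 = 18 / 5.382 = 3.344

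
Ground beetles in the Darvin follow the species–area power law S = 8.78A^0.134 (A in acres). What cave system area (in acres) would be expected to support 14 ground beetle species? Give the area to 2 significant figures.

33 acres

14 = 8.78 × A^0.134  ⇒  A^0.134 = 14/8.78 = 1.595
ln A = ln(1.595) / 0.134 = 0.4666 / 0.134 = 3.4819
A = e^3.4819 ≈ 32.52 acres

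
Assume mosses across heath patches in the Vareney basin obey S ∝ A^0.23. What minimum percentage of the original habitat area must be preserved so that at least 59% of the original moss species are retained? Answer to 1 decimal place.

Need (A_new/A_old)^0.23 = 0.59, so A_new/A_old = 0.59^(1/0.23) = 0.59^4.348
ln(A_new/A_old) = ln 0.59 / 0.23 = -0.5276 / 0.23 = -2.2941
A_new/A_old = e^-2.2941 ≈ 0.1009

10.1%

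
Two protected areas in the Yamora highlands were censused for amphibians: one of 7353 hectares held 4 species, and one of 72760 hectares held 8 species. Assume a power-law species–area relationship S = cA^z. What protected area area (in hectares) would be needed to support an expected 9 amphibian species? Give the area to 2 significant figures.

z = ln(8/4) / ln(72760/7353) = 0.6931 / 2.2921 = 0.3024
c = 4 / 7353^0.3024 = 4 / 14.77 = 0.2709
A = (9/0.2709)^(1/0.3024) ⇒ ln A = ln(33.22)/0.3024 = 11.5844
A = e^11.5844 ≈ 107409 hectares

110000 hectares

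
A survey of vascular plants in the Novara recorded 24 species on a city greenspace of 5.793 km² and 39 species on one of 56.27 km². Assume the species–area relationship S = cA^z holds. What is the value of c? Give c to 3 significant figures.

16.5

z = ln(S₂/S₁) / ln(A₂/A₁) = ln(39/24) / ln(56.27/5.793) = 0.4855 / 2.2735 = 0.2135
c = S₁ / A₁^z = 24 / 5.793^0.2135 = 24 / 1.455 = 16.49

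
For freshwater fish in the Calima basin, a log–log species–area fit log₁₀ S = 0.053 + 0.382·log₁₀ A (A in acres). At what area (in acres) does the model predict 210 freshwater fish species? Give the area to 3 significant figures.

210 = 1.13 × A^0.382  ⇒  A^0.382 = 210/1.13 = 185.9
ln A = ln(185.9) / 0.382 = 5.2251 / 0.382 = 13.6782
A = e^13.6782 ≈ 871695 acres

872000 acres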